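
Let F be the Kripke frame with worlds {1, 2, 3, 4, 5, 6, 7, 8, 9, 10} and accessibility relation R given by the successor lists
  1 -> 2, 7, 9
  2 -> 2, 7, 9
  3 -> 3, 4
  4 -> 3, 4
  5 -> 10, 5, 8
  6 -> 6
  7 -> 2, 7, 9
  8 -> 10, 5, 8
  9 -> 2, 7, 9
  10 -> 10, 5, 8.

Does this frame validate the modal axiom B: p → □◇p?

No

Axiom B corresponds to the accessibility relation being symmetric.
Symmetric: no — 1 R 2 but not 2 R 1.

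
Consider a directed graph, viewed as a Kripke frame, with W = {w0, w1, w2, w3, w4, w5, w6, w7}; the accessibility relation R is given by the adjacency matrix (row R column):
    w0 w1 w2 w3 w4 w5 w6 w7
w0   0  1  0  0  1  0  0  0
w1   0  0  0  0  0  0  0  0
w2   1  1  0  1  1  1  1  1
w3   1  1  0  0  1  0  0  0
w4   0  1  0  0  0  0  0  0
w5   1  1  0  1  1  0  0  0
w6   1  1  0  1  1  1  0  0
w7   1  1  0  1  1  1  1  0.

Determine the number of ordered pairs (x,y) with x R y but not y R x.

Enumerating: (w0,w1), (w0,w4), (w2,w0), (w2,w1), (w2,w3), (w2,w4), (w2,w5), (w2,w6), (w2,w7), (w3,w0), (w3,w1), (w3,w4), … and 16 more.
Total: 28.

28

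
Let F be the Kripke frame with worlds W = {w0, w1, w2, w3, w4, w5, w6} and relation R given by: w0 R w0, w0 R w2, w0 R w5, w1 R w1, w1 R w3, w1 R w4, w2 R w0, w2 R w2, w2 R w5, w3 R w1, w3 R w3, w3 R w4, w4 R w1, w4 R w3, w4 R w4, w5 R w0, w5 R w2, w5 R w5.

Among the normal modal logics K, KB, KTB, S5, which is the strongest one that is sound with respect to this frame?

Symmetric (axiom B): yes — every pair in R has its reverse in R.
Reflexive (axiom T): no — w6 is not related to itself.
Euclidean (axiom 5): yes — any two successors of a common world are R-related.
So F validates K, KB; KTB would additionally require R to be reflexive. The strongest is KB.

KB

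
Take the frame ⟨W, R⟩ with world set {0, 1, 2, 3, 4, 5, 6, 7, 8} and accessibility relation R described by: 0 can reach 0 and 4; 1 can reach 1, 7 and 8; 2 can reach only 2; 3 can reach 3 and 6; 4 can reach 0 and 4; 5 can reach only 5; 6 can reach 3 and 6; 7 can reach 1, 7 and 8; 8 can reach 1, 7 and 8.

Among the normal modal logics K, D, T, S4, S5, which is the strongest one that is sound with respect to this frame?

S5

Serial (axiom D): yes — every world has a successor (e.g. 0 R 0).
Reflexive (axiom T): yes — every world is R-related to itself.
Transitive (axiom 4): yes — every two-step R-path is closed by a direct edge.
Euclidean (axiom 5): yes — any two successors of a common world are R-related.
So F validates K, D, T, S4, S5. The strongest is S5.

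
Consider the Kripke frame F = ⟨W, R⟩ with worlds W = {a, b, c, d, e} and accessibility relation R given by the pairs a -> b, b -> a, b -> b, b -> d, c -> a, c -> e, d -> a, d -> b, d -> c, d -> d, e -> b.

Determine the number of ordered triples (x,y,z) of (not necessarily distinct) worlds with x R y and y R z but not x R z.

Enumerating: (a,b,a), (a,b,d), (b,d,c), (c,a,b), (c,e,b), (d,c,e), (e,b,a), (e,b,d).

8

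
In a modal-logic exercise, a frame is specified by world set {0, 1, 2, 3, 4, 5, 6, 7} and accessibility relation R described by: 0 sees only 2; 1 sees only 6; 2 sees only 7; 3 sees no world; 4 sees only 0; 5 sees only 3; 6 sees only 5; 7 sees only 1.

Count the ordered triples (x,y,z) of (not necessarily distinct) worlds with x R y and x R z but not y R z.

Enumerating: (0,2,2), (1,6,6), (2,7,7), (4,0,0), (5,3,3), (6,5,5), (7,1,1).

7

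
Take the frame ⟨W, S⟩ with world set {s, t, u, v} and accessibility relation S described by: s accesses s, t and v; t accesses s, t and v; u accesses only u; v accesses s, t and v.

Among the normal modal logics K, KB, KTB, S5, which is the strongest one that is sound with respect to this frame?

S5

Symmetric (axiom B): yes — every pair in S has its reverse in S.
Reflexive (axiom T): yes — every world is S-related to itself.
Euclidean (axiom 5): yes — any two successors of a common world are S-related.
So F validates K, KB, KTB, S5. The strongest is S5.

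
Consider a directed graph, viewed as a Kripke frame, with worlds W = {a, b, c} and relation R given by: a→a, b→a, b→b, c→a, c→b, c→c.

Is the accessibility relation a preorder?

Yes

Reflexive: yes — every world is R-related to itself.
Transitive: yes — every two-step R-path is closed by a direct edge.
So R is a preorder.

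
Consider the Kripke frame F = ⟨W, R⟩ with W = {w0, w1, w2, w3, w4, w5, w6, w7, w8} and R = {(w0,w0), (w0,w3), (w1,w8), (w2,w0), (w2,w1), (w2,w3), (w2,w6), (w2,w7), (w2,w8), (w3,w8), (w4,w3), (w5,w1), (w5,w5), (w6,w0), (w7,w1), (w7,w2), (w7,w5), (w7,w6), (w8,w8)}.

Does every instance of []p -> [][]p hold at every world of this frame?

The schema 4 characterises exactly the transitive frames.
Transitive: no — w0 R w3 and w3 R w8, but not w0 R w8.

No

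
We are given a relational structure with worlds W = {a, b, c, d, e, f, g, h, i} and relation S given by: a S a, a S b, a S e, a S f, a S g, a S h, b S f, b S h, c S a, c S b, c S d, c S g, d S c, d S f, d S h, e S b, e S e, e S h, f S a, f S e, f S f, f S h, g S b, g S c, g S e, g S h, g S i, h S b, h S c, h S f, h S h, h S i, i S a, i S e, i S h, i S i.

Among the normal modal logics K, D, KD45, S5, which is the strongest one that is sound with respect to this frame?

Serial (axiom D): yes — every world has a successor (e.g. a S a).
Euclidean (axiom 5): no — a S b and a S e, but not b S e.
Transitive (axiom 4): no — a S g and g S c, but not a S c.
Reflexive (axiom T): no — b is not related to itself.
So F validates K, D; KD45 would additionally require S to be Euclidean and transitive. The strongest is D.

D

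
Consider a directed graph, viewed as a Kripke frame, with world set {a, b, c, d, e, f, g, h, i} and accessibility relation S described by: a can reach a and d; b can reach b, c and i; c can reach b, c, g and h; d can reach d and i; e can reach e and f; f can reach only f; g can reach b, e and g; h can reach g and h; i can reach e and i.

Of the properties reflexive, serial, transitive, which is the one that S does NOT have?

transitive

Reflexive: yes — every world is S-related to itself.
Serial: yes — every world has a successor (e.g. a S a).
Transitive: no — a S d and d S i, but not a S i.
Only transitive fails.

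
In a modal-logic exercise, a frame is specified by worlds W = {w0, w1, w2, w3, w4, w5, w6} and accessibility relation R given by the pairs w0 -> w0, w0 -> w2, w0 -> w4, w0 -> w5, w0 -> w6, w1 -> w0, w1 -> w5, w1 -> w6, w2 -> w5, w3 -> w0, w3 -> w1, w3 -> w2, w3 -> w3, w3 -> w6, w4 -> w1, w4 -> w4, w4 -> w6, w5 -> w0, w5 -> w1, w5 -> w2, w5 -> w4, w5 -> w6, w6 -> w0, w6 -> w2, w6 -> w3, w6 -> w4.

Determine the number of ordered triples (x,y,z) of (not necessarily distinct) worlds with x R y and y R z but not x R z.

Enumerating: (w0,w4,w1), (w0,w5,w1), (w0,w6,w3), (w1,w0,w2), (w1,w0,w4), (w1,w5,w1), (w1,w5,w2), (w1,w5,w4), (w1,w6,w2), (w1,w6,w3), (w1,w6,w4), (w2,w5,w0), … and 25 more.
Total: 37.

37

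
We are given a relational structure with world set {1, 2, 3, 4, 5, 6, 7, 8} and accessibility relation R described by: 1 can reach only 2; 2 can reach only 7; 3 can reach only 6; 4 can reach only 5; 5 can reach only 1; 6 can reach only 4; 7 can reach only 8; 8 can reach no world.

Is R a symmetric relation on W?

Symmetric: no — 1 R 2 but not 2 R 1.

No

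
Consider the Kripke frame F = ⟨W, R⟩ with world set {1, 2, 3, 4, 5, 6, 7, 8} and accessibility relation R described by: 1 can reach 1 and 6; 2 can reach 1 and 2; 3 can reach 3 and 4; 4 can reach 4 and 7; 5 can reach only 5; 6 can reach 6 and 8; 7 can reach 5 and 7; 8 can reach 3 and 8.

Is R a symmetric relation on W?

No

Symmetric: no — 1 R 6 but not 6 R 1.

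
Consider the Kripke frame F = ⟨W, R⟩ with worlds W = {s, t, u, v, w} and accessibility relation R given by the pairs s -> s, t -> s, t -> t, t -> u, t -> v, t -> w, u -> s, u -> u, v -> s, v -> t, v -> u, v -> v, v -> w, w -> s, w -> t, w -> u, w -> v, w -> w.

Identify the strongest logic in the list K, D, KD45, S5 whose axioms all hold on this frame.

D

Serial (axiom D): yes — every world has a successor (e.g. s R s).
Euclidean (axiom 5): no — t R s and t R u, but not s R u.
Transitive (axiom 4): yes — every two-step R-path is closed by a direct edge.
Reflexive (axiom T): yes — every world is R-related to itself.
So F validates K, D; KD45 would additionally require R to be Euclidean. The strongest is D.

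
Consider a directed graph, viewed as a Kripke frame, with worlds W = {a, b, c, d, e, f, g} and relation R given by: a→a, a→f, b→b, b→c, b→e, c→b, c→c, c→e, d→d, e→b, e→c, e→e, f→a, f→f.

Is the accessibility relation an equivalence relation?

Reflexive: no — g is not related to itself.
Symmetric: yes — every pair in R has its reverse in R.
Transitive: yes — every two-step R-path is closed by a direct edge.
So R is not an equivalence relation.

No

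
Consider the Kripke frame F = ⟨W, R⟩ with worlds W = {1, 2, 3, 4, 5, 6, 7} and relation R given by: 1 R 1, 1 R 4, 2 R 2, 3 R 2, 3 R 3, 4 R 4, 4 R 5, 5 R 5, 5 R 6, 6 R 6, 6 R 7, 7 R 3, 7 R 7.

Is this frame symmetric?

No

Symmetric: no — 1 R 4 but not 4 R 1.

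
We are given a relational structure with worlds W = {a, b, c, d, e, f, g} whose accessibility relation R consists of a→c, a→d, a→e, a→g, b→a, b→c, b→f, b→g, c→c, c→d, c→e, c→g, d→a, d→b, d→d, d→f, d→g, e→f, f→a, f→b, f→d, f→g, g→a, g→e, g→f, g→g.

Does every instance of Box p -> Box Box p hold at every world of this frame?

No

Axiom 4 corresponds to the accessibility relation being transitive.
Transitive: no — a R d and d R b, but not a R b.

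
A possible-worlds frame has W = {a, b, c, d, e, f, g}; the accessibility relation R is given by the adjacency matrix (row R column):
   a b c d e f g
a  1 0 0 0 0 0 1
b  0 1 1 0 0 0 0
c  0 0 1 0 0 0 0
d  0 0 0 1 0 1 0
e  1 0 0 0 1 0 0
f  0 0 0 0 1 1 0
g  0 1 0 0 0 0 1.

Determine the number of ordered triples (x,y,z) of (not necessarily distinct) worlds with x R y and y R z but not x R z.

5

Enumerating: (a,g,b), (d,f,e), (e,a,g), (f,e,a), (g,b,c).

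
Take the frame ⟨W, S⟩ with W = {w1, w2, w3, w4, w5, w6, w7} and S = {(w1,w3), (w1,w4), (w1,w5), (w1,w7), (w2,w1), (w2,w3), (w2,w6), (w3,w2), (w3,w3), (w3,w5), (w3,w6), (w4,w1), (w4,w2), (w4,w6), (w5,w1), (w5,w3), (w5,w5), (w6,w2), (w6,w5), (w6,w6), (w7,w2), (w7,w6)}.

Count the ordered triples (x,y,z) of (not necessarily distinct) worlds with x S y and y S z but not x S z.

34

Enumerating: (w1,w3,w2), (w1,w3,w6), (w1,w4,w1), (w1,w4,w2), (w1,w4,w6), (w1,w5,w1), (w1,w7,w2), (w1,w7,w6), (w2,w1,w4), (w2,w1,w5), (w2,w1,w7), (w2,w3,w2), … and 22 more.
Total: 34.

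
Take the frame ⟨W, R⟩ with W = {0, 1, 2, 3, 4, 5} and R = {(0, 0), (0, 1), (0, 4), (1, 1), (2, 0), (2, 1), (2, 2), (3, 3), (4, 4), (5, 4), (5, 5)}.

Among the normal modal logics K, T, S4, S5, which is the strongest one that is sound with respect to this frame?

Reflexive (axiom T): yes — every world is R-related to itself.
Transitive (axiom 4): no — 2 R 0 and 0 R 4, but not 2 R 4.
Euclidean (axiom 5): no — 0 R 1 and 0 R 4, but not 1 R 4.
So F validates K, T; S4 would additionally require R to be transitive. The strongest is T.

T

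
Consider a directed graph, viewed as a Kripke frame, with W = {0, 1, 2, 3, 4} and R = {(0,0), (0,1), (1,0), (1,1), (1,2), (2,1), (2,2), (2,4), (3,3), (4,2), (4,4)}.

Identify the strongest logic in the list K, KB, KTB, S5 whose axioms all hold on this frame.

KTB

Symmetric (axiom B): yes — every pair in R has its reverse in R.
Reflexive (axiom T): yes — every world is R-related to itself.
Euclidean (axiom 5): no — 1 R 0 and 1 R 2, but not 0 R 2.
So F validates K, KB, KTB; S5 would additionally require R to be Euclidean. The strongest is KTB.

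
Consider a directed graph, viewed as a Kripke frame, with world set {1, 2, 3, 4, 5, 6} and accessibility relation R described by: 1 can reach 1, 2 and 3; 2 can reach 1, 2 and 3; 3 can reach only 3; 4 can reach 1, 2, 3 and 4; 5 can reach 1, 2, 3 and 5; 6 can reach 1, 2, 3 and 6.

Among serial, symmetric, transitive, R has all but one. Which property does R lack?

Serial: yes — every world has a successor (e.g. 1 R 1).
Symmetric: no — 1 R 3 but not 3 R 1.
Transitive: yes — every two-step R-path is closed by a direct edge.
Only symmetric fails.

symmetric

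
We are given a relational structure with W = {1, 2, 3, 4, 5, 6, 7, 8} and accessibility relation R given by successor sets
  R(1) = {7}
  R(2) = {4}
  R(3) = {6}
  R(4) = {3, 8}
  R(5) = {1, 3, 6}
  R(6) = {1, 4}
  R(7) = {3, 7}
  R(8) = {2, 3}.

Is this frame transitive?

No

Transitive: no — 1 R 7 and 7 R 3, but not 1 R 3.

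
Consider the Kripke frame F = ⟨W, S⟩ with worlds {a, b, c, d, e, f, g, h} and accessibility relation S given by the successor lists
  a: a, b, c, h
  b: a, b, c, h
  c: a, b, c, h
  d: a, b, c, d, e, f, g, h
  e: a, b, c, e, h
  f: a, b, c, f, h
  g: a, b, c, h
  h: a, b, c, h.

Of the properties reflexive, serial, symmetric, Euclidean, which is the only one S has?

serial

Reflexive: no — g is not related to itself.
Serial: yes — every world has a successor (e.g. a S a).
Symmetric: no — d S a but not a S d.
Euclidean: no — d S a and d S e, but not a S e.
Only serial holds.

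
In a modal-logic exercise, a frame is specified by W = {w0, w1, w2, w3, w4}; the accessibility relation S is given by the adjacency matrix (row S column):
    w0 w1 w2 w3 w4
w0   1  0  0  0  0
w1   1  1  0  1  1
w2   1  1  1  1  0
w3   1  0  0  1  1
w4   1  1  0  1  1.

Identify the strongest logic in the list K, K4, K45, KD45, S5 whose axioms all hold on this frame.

Transitive (axiom 4): no — w2 S w1 and w1 S w4, but not w2 S w4.
Euclidean (axiom 5): no — w1 S w0 and w1 S w3, but not w0 S w3.
Serial (axiom D): yes — every world has a successor (e.g. w0 S w0).
Reflexive (axiom T): yes — every world is S-related to itself.
So F validates K; K4 would additionally require S to be transitive. The strongest is K.

K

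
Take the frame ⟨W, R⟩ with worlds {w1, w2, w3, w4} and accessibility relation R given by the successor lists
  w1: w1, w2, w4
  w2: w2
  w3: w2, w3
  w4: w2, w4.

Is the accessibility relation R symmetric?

No

Symmetric: no — w1 R w2 but not w2 R w1.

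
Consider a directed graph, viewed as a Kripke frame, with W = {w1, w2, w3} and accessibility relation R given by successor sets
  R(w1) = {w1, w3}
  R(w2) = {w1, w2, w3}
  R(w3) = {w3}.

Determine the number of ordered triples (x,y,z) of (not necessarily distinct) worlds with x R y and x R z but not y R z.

4

Enumerating: (w1,w3,w1), (w2,w1,w2), (w2,w3,w1), (w2,w3,w2).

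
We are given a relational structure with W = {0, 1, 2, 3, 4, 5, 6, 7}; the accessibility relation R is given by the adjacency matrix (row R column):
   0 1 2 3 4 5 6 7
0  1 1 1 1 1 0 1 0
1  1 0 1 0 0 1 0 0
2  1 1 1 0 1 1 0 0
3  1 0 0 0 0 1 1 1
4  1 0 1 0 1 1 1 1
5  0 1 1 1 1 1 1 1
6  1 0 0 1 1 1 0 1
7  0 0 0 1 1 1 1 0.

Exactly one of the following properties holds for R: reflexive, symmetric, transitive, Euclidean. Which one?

symmetric

Reflexive: no — 1 is not related to itself.
Symmetric: yes — every pair in R has its reverse in R.
Transitive: no — 0 R 1 and 1 R 5, but not 0 R 5.
Euclidean: no — 0 R 1 and 0 R 3, but not 1 R 3.
Only symmetric holds.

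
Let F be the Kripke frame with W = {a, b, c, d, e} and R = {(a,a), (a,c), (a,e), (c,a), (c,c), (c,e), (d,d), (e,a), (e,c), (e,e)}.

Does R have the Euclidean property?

Yes

Euclidean: yes — any two successors of a common world are R-related.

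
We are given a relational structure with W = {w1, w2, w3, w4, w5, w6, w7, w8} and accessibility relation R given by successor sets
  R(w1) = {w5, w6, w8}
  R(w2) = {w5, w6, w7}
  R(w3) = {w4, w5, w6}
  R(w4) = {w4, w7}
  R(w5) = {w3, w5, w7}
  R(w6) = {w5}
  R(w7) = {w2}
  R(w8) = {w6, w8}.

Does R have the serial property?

Yes

Serial: yes — every world has a successor (e.g. w1 R w5).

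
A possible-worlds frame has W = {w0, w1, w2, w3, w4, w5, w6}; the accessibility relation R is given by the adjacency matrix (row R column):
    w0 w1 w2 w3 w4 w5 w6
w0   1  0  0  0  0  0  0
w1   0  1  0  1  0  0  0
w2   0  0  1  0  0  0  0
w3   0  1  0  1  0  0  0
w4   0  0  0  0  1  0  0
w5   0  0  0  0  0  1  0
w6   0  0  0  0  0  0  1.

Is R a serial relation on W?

Serial: yes — every world has a successor (e.g. w0 R w0).

Yes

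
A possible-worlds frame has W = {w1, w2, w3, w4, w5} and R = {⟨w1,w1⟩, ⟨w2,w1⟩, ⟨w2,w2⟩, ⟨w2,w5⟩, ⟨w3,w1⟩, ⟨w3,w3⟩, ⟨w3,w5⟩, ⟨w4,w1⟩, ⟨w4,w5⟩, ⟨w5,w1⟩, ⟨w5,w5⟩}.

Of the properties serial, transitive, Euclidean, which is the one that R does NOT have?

Euclidean

Serial: yes — every world has a successor (e.g. w1 R w1).
Transitive: yes — every two-step R-path is closed by a direct edge.
Euclidean: no — w2 R w1 and w2 R w5, but not w1 R w5.
Only Euclidean fails.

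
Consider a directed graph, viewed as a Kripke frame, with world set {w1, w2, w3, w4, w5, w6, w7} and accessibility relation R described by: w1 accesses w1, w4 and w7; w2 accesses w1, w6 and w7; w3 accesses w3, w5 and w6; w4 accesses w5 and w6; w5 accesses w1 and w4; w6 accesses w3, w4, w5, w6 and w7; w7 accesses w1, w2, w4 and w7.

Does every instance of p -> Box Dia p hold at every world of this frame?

The schema B characterises exactly the symmetric frames.
Symmetric: no — w1 R w4 but not w4 R w1.

No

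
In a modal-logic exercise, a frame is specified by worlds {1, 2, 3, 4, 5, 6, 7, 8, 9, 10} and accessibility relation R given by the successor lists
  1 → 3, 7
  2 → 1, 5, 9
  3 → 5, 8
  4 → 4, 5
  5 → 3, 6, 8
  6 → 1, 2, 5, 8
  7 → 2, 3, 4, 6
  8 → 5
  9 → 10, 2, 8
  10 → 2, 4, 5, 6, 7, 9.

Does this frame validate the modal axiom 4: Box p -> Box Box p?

No

The schema 4 characterises exactly the transitive frames.
Transitive: no — 1 R 3 and 3 R 5, but not 1 R 5.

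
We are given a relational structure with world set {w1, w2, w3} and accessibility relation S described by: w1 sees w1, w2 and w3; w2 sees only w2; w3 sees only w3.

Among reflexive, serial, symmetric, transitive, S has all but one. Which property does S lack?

symmetric

Reflexive: yes — every world is S-related to itself.
Serial: yes — every world has a successor (e.g. w1 S w1).
Symmetric: no — w1 S w2 but not w2 S w1.
Transitive: yes — every two-step S-path is closed by a direct edge.
Only symmetric fails.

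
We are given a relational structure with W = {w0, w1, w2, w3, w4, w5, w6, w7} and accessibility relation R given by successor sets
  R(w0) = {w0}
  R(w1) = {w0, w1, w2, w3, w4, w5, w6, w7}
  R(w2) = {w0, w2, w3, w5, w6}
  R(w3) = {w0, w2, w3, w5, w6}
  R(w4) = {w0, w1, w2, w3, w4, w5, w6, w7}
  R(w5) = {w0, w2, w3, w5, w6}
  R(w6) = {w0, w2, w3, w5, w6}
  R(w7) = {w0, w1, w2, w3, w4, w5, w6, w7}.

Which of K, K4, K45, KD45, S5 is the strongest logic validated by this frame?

K4

Transitive (axiom 4): yes — every two-step R-path is closed by a direct edge.
Euclidean (axiom 5): no — w1 R w0 and w1 R w2, but not w0 R w2.
Serial (axiom D): yes — every world has a successor (e.g. w0 R w0).
Reflexive (axiom T): yes — every world is R-related to itself.
So F validates K, K4; K45 would additionally require R to be Euclidean. The strongest is K4.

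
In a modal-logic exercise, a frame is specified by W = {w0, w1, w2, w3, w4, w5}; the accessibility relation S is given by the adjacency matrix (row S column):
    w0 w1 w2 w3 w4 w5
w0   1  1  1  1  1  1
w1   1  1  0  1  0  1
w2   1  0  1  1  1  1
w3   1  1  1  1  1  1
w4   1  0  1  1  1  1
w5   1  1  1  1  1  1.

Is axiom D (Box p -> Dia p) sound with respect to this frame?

Yes

By correspondence theory, D is valid on a frame iff S is serial.
Serial: yes — every world has a successor (e.g. w0 S w0).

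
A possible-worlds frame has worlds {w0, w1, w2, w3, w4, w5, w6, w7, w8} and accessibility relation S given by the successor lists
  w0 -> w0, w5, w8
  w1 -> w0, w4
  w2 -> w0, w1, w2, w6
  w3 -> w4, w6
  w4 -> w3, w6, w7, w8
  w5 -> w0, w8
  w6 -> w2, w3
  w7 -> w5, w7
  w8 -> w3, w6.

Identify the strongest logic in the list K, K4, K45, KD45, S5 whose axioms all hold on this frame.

Transitive (axiom 4): no — w0 S w8 and w8 S w3, but not w0 S w3.
Euclidean (axiom 5): no — w0 S w8 and w0 S w5, but not w8 S w5.
Serial (axiom D): yes — every world has a successor (e.g. w0 S w0).
Reflexive (axiom T): no — w1 is not related to itself.
So F validates K; K4 would additionally require S to be transitive. The strongest is K.

K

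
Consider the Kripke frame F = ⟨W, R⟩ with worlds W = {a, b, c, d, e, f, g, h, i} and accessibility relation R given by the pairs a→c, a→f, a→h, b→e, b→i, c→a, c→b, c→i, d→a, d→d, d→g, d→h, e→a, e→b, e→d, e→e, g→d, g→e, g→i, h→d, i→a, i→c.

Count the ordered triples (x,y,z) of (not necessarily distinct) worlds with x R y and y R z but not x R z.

38

Enumerating: (a,c,a), (a,c,b), (a,c,i), (a,h,d), (b,e,a), (b,e,b), (b,e,d), (b,i,a), (b,i,c), (c,a,c), (c,a,f), (c,a,h), … and 26 more.
Total: 38.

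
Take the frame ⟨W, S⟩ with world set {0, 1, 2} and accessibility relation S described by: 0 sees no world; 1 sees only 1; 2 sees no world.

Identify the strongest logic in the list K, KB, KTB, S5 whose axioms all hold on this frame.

Symmetric (axiom B): yes — every pair in S has its reverse in S.
Reflexive (axiom T): no — 0 is not related to itself.
Euclidean (axiom 5): yes — any two successors of a common world are S-related.
So F validates K, KB; KTB would additionally require S to be reflexive. The strongest is KB.

KB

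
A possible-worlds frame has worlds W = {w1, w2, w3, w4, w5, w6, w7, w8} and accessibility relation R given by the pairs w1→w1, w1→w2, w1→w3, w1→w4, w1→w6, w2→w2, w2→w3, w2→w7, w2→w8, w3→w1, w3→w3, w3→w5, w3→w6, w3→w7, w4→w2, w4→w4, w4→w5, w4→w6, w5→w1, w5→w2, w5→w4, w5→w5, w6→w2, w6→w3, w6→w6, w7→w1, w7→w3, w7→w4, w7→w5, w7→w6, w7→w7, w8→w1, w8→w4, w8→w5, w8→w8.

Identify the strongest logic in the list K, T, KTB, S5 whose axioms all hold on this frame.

Reflexive (axiom T): yes — every world is R-related to itself.
Symmetric (axiom B): no — w1 R w2 but not w2 R w1.
Euclidean (axiom 5): no — w1 R w2 and w1 R w4, but not w2 R w4.
So F validates K, T; KTB would additionally require R to be symmetric. The strongest is T.

T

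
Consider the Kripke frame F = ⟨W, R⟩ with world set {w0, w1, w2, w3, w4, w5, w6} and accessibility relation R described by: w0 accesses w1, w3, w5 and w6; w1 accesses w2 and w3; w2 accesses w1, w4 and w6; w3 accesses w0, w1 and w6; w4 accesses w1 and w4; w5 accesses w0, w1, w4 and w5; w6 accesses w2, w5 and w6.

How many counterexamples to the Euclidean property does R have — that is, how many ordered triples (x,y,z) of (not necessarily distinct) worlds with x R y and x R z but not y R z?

39

Enumerating: (w0,w1,w1), (w0,w1,w5), (w0,w1,w6), (w0,w3,w3), (w0,w3,w5), (w0,w5,w3), (w0,w5,w6), (w0,w6,w1), (w0,w6,w3), (w1,w2,w2), (w1,w2,w3), (w1,w3,w2), … and 27 more.
Total: 39.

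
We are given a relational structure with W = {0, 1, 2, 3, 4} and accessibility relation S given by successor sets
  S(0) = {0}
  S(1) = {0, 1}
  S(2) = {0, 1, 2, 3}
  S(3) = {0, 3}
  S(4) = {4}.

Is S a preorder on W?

Yes

Reflexive: yes — every world is S-related to itself.
Transitive: yes — every two-step S-path is closed by a direct edge.
So S is a preorder.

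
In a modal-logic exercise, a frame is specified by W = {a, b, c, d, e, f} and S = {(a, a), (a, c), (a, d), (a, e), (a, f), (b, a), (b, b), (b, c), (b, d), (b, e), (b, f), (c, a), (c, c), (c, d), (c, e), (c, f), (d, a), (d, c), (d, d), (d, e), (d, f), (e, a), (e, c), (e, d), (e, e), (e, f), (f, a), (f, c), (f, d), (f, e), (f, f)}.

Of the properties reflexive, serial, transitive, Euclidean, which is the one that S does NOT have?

Euclidean

Reflexive: yes — every world is S-related to itself.
Serial: yes — every world has a successor (e.g. a S a).
Transitive: yes — every two-step S-path is closed by a direct edge.
Euclidean: no — b S a and b S b, but not a S b.
Only Euclidean fails.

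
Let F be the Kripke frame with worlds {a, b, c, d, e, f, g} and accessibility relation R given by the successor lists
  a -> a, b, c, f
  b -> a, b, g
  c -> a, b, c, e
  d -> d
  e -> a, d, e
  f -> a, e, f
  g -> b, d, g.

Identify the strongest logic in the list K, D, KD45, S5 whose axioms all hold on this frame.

Serial (axiom D): yes — every world has a successor (e.g. a R a).
Euclidean (axiom 5): no — a R b and a R c, but not b R c.
Transitive (axiom 4): no — a R b and b R g, but not a R g.
Reflexive (axiom T): yes — every world is R-related to itself.
So F validates K, D; KD45 would additionally require R to be Euclidean and transitive. The strongest is D.

D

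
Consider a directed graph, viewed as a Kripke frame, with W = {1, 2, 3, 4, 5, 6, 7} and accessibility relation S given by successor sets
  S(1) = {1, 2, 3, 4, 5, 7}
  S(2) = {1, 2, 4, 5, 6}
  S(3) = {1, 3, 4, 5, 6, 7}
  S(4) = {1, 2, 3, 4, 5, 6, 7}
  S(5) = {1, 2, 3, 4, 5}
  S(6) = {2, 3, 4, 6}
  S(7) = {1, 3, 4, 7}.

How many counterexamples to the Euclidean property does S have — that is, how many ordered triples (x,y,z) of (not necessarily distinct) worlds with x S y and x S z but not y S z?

Enumerating: (1,2,3), (1,2,7), (1,3,2), (1,5,7), (1,7,2), (1,7,5), (2,1,6), (2,5,6), (2,6,1), (2,6,5), (3,1,6), (3,5,6), … and 22 more.
Total: 34.

34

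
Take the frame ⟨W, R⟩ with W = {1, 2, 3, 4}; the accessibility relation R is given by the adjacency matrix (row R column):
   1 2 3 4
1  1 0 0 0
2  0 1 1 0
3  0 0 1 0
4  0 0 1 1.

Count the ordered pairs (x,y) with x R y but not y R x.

Enumerating: (2,3), (4,3).

2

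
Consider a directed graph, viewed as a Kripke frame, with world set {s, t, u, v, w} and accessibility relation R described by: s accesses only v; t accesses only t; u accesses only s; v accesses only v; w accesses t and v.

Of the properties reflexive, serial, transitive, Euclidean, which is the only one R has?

Reflexive: no — s is not related to itself.
Serial: yes — every world has a successor (e.g. s R v).
Transitive: no — u R s and s R v, but not u R v.
Euclidean: no — w R t and w R v, but not t R v.
Only serial holds.

serial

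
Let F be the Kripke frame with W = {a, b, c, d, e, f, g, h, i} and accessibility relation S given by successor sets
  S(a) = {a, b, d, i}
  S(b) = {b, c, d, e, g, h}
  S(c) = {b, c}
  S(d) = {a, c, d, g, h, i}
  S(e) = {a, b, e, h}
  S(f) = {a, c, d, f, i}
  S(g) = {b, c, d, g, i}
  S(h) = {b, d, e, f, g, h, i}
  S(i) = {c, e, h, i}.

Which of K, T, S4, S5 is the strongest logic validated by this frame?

Reflexive (axiom T): yes — every world is S-related to itself.
Transitive (axiom 4): no — a S b and b S c, but not a S c.
Euclidean (axiom 5): no — a S b and a S i, but not b S i.
So F validates K, T; S4 would additionally require S to be transitive. The strongest is T.

T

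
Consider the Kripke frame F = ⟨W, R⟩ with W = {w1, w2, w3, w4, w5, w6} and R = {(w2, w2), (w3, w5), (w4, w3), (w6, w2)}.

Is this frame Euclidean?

Euclidean: no — w3 R w5 and w3 R w5, but not w5 R w5.

No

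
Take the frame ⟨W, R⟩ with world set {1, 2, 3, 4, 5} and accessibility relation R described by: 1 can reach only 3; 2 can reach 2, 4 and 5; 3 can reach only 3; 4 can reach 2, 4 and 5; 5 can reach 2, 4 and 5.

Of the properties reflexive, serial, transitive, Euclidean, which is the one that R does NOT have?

reflexive

Reflexive: no — 1 is not related to itself.
Serial: yes — every world has a successor (e.g. 1 R 3).
Transitive: yes — every two-step R-path is closed by a direct edge.
Euclidean: yes — any two successors of a common world are R-related.
Only reflexive fails.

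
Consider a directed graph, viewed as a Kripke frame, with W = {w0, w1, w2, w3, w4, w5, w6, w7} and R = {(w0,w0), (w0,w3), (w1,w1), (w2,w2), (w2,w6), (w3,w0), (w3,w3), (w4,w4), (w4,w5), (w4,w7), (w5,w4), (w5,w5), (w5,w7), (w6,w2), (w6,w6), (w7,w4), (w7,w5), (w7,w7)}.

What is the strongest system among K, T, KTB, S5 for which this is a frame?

S5

Reflexive (axiom T): yes — every world is R-related to itself.
Symmetric (axiom B): yes — every pair in R has its reverse in R.
Euclidean (axiom 5): yes — any two successors of a common world are R-related.
So F validates K, T, KTB, S5. The strongest is S5.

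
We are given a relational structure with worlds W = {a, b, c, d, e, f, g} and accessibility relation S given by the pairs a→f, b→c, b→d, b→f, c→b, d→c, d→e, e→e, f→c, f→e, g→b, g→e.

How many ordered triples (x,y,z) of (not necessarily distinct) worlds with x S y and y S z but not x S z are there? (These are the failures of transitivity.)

13

Enumerating: (a,f,c), (a,f,e), (b,c,b), (b,d,e), (b,f,e), (c,b,c), (c,b,d), (c,b,f), (d,c,b), (f,c,b), (g,b,c), (g,b,d), (g,b,f).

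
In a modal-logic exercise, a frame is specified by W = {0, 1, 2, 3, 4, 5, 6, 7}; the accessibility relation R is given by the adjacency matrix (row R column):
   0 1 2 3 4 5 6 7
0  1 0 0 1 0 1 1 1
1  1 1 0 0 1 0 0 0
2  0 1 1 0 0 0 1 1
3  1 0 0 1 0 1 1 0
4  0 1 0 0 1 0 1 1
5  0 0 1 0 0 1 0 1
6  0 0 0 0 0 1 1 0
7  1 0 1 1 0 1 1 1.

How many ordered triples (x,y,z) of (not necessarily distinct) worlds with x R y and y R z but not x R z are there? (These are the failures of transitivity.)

31

Enumerating: (0,5,2), (0,7,2), (1,0,3), (1,0,5), (1,0,6), (1,0,7), (1,4,6), (1,4,7), (2,1,0), (2,1,4), (2,6,5), (2,7,0), … and 19 more.
Total: 31.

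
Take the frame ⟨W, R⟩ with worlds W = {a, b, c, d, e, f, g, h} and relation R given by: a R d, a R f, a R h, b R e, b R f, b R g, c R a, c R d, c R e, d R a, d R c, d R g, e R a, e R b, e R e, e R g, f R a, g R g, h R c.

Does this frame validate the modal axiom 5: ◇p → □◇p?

No

By correspondence theory, 5 is valid on a frame iff R is Euclidean.
Euclidean: no — a R d and a R f, but not d R f.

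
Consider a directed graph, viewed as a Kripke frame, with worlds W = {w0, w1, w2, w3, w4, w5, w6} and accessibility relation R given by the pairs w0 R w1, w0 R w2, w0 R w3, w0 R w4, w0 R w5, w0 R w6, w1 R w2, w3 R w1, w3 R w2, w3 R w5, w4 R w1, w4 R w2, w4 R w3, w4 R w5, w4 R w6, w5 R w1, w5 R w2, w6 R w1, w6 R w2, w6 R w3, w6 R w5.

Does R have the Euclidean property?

Euclidean: no — w0 R w1 and w0 R w3, but not w1 R w3.

No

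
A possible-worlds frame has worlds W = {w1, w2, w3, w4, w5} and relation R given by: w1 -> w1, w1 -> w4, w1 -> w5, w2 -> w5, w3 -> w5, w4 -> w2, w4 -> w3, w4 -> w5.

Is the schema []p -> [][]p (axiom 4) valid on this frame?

No

By correspondence theory, 4 is valid on a frame iff R is transitive.
Transitive: no — w1 R w4 and w4 R w2, but not w1 R w2.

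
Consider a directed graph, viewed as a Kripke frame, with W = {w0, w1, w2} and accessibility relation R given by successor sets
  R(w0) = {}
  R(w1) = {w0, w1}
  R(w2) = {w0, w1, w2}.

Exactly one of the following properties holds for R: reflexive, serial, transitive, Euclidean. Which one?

transitive

Reflexive: no — w0 is not related to itself.
Serial: no — w0 has no R-successor.
Transitive: yes — every two-step R-path is closed by a direct edge.
Euclidean: no — w2 R w0 and w2 R w1, but not w0 R w1.
Only transitive holds.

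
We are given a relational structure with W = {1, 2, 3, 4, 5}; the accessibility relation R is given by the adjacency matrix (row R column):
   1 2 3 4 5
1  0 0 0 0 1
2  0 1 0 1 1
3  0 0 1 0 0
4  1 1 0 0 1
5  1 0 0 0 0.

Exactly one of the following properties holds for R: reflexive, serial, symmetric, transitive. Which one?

Reflexive: no — 1 is not related to itself.
Serial: yes — every world has a successor (e.g. 1 R 5).
Symmetric: no — 2 R 5 but not 5 R 2.
Transitive: no — 2 R 4 and 4 R 1, but not 2 R 1.
Only serial holds.

serial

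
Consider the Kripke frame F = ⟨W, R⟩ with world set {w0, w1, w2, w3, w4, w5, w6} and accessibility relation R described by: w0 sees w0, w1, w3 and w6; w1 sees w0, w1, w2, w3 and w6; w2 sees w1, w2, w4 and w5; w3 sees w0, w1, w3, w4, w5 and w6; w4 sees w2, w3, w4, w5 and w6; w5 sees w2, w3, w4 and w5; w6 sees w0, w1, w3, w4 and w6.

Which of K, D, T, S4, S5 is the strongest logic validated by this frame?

T

Serial (axiom D): yes — every world has a successor (e.g. w0 R w0).
Reflexive (axiom T): yes — every world is R-related to itself.
Transitive (axiom 4): no — w0 R w1 and w1 R w2, but not w0 R w2.
Euclidean (axiom 5): no — w1 R w0 and w1 R w2, but not w0 R w2.
So F validates K, D, T; S4 would additionally require R to be transitive. The strongest is T.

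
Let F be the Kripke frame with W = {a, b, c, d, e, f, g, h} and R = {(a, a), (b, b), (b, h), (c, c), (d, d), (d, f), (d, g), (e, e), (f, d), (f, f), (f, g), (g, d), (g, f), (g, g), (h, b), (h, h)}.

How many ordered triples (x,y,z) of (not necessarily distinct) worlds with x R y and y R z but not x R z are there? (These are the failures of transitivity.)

R is transitive; there are no such tuples.

0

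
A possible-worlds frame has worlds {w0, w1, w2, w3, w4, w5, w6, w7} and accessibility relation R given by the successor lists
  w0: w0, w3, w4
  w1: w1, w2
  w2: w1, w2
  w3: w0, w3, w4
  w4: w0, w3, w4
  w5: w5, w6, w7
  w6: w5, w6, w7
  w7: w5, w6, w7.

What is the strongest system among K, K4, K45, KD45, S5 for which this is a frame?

Transitive (axiom 4): yes — every two-step R-path is closed by a direct edge.
Euclidean (axiom 5): yes — any two successors of a common world are R-related.
Serial (axiom D): yes — every world has a successor (e.g. w0 R w0).
Reflexive (axiom T): yes — every world is R-related to itself.
So F validates K, K4, K45, KD45, S5. The strongest is S5.

S5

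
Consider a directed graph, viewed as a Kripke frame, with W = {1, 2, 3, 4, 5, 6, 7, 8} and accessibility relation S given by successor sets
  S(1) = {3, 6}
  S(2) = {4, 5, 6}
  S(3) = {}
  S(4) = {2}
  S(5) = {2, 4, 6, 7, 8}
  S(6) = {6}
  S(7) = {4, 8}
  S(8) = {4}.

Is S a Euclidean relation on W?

Euclidean: no — 1 S 3 and 1 S 6, but not 3 S 6.

No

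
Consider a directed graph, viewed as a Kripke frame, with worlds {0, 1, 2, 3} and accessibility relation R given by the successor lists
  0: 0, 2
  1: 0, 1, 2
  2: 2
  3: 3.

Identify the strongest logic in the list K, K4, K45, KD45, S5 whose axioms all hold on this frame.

Transitive (axiom 4): yes — every two-step R-path is closed by a direct edge.
Euclidean (axiom 5): no — 1 R 2 and 1 R 0, but not 2 R 0.
Serial (axiom D): yes — every world has a successor (e.g. 0 R 0).
Reflexive (axiom T): yes — every world is R-related to itself.
So F validates K, K4; K45 would additionally require R to be Euclidean. The strongest is K4.

K4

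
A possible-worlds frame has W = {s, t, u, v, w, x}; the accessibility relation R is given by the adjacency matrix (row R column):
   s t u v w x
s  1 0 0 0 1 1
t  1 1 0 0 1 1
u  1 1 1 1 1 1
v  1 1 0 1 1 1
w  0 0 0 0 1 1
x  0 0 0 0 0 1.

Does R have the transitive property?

Transitive: yes — every two-step R-path is closed by a direct edge.

Yes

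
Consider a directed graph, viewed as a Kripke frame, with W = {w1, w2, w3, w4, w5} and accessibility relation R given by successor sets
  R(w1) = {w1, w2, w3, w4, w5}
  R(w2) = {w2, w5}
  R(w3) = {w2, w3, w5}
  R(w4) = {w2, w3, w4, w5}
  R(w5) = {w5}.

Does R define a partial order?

Yes

Reflexive: yes — every world is R-related to itself.
Transitive: yes — every two-step R-path is closed by a direct edge.
Antisymmetric: yes — no distinct pair is related both ways.
So R is a partial order.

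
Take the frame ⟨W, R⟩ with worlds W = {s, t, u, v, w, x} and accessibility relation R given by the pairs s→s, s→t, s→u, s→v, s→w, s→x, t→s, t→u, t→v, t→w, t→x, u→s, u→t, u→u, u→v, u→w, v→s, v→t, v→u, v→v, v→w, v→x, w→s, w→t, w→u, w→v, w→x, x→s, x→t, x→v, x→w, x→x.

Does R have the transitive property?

Transitive: no — u R s and s R x, but not u R x.

No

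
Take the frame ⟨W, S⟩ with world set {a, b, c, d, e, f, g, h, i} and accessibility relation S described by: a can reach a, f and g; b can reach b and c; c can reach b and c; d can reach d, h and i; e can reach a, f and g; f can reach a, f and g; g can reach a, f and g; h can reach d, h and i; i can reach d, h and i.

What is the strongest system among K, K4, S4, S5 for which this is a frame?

K4

Transitive (axiom 4): yes — every two-step S-path is closed by a direct edge.
Reflexive (axiom T): no — e is not related to itself.
Euclidean (axiom 5): yes — any two successors of a common world are S-related.
So F validates K, K4; S4 would additionally require S to be reflexive. The strongest is K4.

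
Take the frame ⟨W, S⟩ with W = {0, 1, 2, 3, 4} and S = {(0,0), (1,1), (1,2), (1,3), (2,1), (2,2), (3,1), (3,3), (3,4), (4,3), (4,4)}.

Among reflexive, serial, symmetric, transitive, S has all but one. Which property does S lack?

Reflexive: yes — every world is S-related to itself.
Serial: yes — every world has a successor (e.g. 0 S 0).
Symmetric: yes — every pair in S has its reverse in S.
Transitive: no — 1 S 3 and 3 S 4, but not 1 S 4.
Only transitive fails.

transitive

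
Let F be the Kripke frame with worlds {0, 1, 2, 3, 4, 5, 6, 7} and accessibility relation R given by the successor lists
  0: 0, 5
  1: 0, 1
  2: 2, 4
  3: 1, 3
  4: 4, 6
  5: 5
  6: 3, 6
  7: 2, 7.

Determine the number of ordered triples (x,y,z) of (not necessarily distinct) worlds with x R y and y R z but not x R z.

Enumerating: (1,0,5), (2,4,6), (3,1,0), (4,6,3), (6,3,1), (7,2,4).

6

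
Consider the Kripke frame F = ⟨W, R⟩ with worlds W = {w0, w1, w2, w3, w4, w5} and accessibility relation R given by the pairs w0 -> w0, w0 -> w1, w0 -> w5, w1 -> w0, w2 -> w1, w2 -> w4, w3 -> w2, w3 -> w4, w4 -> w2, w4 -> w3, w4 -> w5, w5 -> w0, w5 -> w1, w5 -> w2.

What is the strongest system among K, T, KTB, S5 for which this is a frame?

Reflexive (axiom T): no — w1 is not related to itself.
Symmetric (axiom B): no — w2 R w1 but not w1 R w2.
Euclidean (axiom 5): no — w0 R w1 and w0 R w5, but not w1 R w5.
So F validates K; T would additionally require R to be reflexive. The strongest is K.

K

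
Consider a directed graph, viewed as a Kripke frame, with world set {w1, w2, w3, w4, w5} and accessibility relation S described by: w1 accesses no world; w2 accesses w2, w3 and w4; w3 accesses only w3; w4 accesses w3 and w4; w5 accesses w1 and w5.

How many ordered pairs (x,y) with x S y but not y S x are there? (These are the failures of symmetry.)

4

Enumerating: (w2,w3), (w2,w4), (w4,w3), (w5,w1).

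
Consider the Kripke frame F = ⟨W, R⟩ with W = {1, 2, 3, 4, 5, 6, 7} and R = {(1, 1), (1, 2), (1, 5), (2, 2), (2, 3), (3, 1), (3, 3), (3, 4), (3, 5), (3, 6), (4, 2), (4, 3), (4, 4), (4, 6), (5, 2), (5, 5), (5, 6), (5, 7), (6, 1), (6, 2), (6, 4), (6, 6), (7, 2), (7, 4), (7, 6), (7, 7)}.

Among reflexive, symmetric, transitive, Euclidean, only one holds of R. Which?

reflexive

Reflexive: yes — every world is R-related to itself.
Symmetric: no — 1 R 2 but not 2 R 1.
Transitive: no — 1 R 2 and 2 R 3, but not 1 R 3.
Euclidean: no — 1 R 2 and 1 R 5, but not 2 R 5.
Only reflexive holds.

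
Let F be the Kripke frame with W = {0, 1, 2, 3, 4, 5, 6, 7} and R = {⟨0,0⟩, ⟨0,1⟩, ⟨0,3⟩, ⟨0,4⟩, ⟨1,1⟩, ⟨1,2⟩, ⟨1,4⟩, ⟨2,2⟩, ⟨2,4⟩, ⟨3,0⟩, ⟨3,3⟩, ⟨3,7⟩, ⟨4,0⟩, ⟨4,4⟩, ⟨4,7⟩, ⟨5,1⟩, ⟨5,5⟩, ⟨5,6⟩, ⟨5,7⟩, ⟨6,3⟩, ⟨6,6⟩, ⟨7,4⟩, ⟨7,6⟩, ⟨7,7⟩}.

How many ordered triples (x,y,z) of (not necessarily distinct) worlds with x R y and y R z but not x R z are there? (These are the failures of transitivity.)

Enumerating: (0,1,2), (0,3,7), (0,4,7), (1,4,0), (1,4,7), (2,4,0), (2,4,7), (3,0,1), (3,0,4), (3,7,4), (3,7,6), (4,0,1), … and 10 more.
Total: 22.

22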